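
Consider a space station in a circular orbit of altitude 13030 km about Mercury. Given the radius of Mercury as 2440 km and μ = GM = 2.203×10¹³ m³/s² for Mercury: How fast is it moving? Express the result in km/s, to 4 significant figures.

r = 2440 + 13030 = 15470 km = 1.5470×10⁷ m.
For a circular orbit v = √(μ/r) = √(2.203×10¹³ / 1.547×10⁷) = √(1.424×10⁶) = 1193 m/s.
That is 1.193 km/s.

v ≈ 1.193 km/s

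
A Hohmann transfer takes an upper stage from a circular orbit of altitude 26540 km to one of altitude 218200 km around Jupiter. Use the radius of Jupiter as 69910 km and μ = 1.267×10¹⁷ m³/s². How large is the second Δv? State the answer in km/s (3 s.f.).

Δv ≈ 6.12 km/s

r₁ = 69910 + 26540 = 96450 km = 9.6450×10⁷ m.
r₂ = 69910 + 218200 = 288110 km = 2.8811×10⁸ m.
Transfer ellipse a_t = (r₁ + r₂)/2 = 1.923×10⁸ m.
At r₁: circular v_c1 = √(μ/r₁) = 36240 m/s; transfer-perijove v_p = √[μ(2/r₁ − 1/a_t)] = 44370 m/s.
At r₂: circular v_c2 = √(μ/r₂) = 20970 m/s; transfer-apojove v_a = √[μ(2/r₂ − 1/a_t)] = 14850 m/s.
Δv₂ = v_c2 − v_a = 6118 m/s.
= 6.118 km/s.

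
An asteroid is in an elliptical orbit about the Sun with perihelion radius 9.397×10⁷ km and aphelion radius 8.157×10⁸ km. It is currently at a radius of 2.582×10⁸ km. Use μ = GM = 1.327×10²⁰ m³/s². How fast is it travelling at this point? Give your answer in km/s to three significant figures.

v ≈ 27.1 km/s

Semi-major axis a = (r_p + r_a)/2 = 4.5484×10⁸ km = 4.548×10¹¹ m.
Vis-viva: v² = μ(2/r − 1/a) = 1.327×10²⁰ × (7.746×10⁻¹² − 2.199×10⁻¹²) = 7.361×10⁸ m²/s².
v = 27130 m/s = 27.13 km/s.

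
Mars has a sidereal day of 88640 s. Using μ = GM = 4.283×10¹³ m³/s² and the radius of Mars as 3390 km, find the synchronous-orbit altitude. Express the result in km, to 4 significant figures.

h_sync ≈ 17040 km

A synchronous orbit has period T, so by Kepler's third law a = (μT²/4π²)^(1/3).
μT²/4π² = 4.283×10¹³ × (8.864×10⁴)² / 39.48 = 8.524×10²¹ m³.
a = 2.043×10⁷ m = 20428 km.
Altitude h = a − R = 20428 − 3390 = 17038 km.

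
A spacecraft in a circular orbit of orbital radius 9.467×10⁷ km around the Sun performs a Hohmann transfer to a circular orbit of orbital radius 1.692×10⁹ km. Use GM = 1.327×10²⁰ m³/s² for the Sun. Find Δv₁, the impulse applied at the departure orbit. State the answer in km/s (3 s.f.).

r₁ = 9.467×10⁷ km = 9.467×10¹⁰ m.
r₂ = 1.692×10⁹ km = 1.692×10¹² m.
Transfer ellipse a_t = (r₁ + r₂)/2 = 8.933×10¹¹ m.
At r₁: circular v_c1 = √(μ/r₁) = 37440 m/s; transfer-perihelion v_p = √[μ(2/r₁ − 1/a_t)] = 51530 m/s.
Δv₁ = v_p − v_c1 = 14090 m/s.
= 14.09 km/s.

Δv ≈ 14.1 km/s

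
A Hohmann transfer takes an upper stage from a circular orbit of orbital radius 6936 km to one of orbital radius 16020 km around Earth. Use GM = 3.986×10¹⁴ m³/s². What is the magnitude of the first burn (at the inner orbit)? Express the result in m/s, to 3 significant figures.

Δv ≈ 1380 m/s

r₁ = 6936 km = 6.936×10⁶ m.
r₂ = 16020 km = 1.602×10⁷ m.
Transfer ellipse a_t = (r₁ + r₂)/2 = 1.148×10⁷ m.
At r₁: circular v_c1 = √(μ/r₁) = 7581 m/s; transfer-perigee v_p = √[μ(2/r₁ − 1/a_t)] = 8956 m/s.
Δv₁ = v_p − v_c1 = 1375 m/s.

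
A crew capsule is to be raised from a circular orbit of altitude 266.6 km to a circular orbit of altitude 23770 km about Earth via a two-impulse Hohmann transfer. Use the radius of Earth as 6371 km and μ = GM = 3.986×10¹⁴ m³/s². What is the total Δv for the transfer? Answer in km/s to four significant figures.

Δv_total ≈ 3.624 km/s

r₁ = 6371 + 266.6 = 6637.6 km = 6.6376×10⁶ m.
r₂ = 6371 + 23770 = 30141 km = 3.0141×10⁷ m.
Transfer ellipse a_t = (r₁ + r₂)/2 = 1.839×10⁷ m.
At r₁: circular v_c1 = √(μ/r₁) = 7749 m/s; transfer-perigee v_p = √[μ(2/r₁ − 1/a_t)] = 9921 m/s.
Δv₁ = v_p − v_c1 = 2172 m/s.
At r₂: circular v_c2 = √(μ/r₂) = 3637 m/s; transfer-apogee v_a = √[μ(2/r₂ − 1/a_t)] = 2185 m/s.
Δv₂ = v_c2 − v_a = 1452 m/s.
Total Δv = Δv₁ + Δv₂ = 3624 m/s = 3.624 km/s.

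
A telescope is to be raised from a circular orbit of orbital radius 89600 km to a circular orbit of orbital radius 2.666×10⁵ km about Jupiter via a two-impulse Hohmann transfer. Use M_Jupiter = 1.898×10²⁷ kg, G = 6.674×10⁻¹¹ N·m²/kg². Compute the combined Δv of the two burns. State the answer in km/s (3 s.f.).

μ = GM = 6.674×10⁻¹¹ × 1.898×10²⁷ = 1.267×10¹⁷ m³/s².
r₁ = 89600 km = 8.960×10⁷ m.
r₂ = 2.666×10⁵ km = 2.666×10⁸ m.
Transfer ellipse a_t = (r₁ + r₂)/2 = 1.781×10⁸ m.
At r₁: circular v_c1 = √(μ/r₁) = 37600 m/s; transfer-perijove v_p = √[μ(2/r₁ − 1/a_t)] = 46000 m/s.
Δv₁ = v_p − v_c1 = 8403 m/s.
At r₂: circular v_c2 = √(μ/r₂) = 21800 m/s; transfer-apojove v_a = √[μ(2/r₂ − 1/a_t)] = 15460 m/s.
Δv₂ = v_c2 − v_a = 6337 m/s.
Total Δv = Δv₁ + Δv₂ = 14740 m/s = 14.74 km/s.

Δv_total ≈ 14.7 km/s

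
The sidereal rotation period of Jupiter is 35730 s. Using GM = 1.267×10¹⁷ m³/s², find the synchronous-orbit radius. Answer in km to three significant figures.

A synchronous orbit has period T, so by Kepler's third law a = (μT²/4π²)^(1/3).
μT²/4π² = 1.267×10¹⁷ × (3.573×10⁴)² / 39.48 = 4.097×10²⁴ m³.
a = 1.600×10⁸ m = 1.6002×10⁵ km.

r_sync ≈ 1.60×10⁵ km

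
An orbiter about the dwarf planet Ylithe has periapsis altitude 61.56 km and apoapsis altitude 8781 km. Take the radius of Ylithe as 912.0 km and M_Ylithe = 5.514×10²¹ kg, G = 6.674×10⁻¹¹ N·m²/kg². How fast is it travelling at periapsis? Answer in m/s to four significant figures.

μ = GM = 6.674×10⁻¹¹ × 5.514×10²¹ = 3.680×10¹¹ m³/s².
r_p = 912.0 + 61.56 = 973.56 km = 9.7356×10⁵ m.
r_a = 912.0 + 8781 = 9693.0 km = 9.6930×10⁶ m.
Semi-major axis a = (r_p + r_a)/2 = 5333.3 km = 5.333×10⁶ m.
Vis-viva: v² = μ(2/r − 1/a) = 3.680×10¹¹ × (2.054×10⁻⁶ − 1.875×10⁻⁷) = 6.870×10⁵ m²/s².
v = 828.9 m/s.

v ≈ 828.9 m/s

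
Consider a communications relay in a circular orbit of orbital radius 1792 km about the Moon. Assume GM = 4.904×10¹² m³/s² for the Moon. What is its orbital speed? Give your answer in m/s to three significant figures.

r = 1792 km = 1.792×10⁶ m.
For a circular orbit v = √(μ/r) = √(4.904×10¹² / 1.792×10⁶) = √(2.737×10⁶) = 1654 m/s.

v ≈ 1650 m/s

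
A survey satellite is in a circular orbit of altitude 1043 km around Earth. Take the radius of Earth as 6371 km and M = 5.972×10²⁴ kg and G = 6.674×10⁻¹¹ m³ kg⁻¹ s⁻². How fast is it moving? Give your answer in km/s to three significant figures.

v ≈ 7.33 km/s

μ = GM = 6.674×10⁻¹¹ × 5.972×10²⁴ = 3.986×10¹⁴ m³/s².
r = 6371 + 1043 = 7414.0 km = 7.4140×10⁶ m.
For a circular orbit v = √(μ/r) = √(3.986×10¹⁴ / 7.414×10⁶) = √(5.376×10⁷) = 7332 m/s.
That is 7.332 km/s.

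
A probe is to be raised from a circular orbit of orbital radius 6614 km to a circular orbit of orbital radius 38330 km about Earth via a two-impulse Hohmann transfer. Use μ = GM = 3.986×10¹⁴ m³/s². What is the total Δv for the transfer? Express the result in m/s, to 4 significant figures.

Δv_total ≈ 3851 m/s

r₁ = 6614 km = 6.614×10⁶ m.
r₂ = 38330 km = 3.833×10⁷ m.
Transfer ellipse a_t = (r₁ + r₂)/2 = 2.247×10⁷ m.
At r₁: circular v_c1 = √(μ/r₁) = 7763 m/s; transfer-perigee v_p = √[μ(2/r₁ − 1/a_t)] = 10140 m/s.
Δv₁ = v_p − v_c1 = 2376 m/s.
At r₂: circular v_c2 = √(μ/r₂) = 3225 m/s; transfer-apogee v_a = √[μ(2/r₂ − 1/a_t)] = 1749 m/s.
Δv₂ = v_c2 − v_a = 1475 m/s.
Total Δv = Δv₁ + Δv₂ = 3851 m/s.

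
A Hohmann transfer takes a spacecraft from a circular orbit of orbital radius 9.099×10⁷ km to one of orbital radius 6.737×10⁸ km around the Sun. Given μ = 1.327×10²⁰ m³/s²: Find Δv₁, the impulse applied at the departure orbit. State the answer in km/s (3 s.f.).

Δv ≈ 12.5 km/s

r₁ = 9.099×10⁷ km = 9.099×10¹⁰ m.
r₂ = 6.737×10⁸ km = 6.737×10¹¹ m.
Transfer ellipse a_t = (r₁ + r₂)/2 = 3.823×10¹¹ m.
At r₁: circular v_c1 = √(μ/r₁) = 38190 m/s; transfer-perihelion v_p = √[μ(2/r₁ − 1/a_t)] = 50690 m/s.
Δv₁ = v_p − v_c1 = 12500 m/s.
= 12.50 km/s.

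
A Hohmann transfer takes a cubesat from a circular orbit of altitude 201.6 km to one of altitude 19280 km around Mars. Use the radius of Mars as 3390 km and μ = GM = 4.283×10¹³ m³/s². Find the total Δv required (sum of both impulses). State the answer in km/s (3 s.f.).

Δv_total ≈ 1.74 km/s

r₁ = 3390 + 201.6 = 3591.6 km = 3.5916×10⁶ m.
r₂ = 3390 + 19280 = 22670 km = 2.2670×10⁷ m.
Transfer ellipse a_t = (r₁ + r₂)/2 = 1.313×10⁷ m.
At r₁: circular v_c1 = √(μ/r₁) = 3453 m/s; transfer-periapsis v_p = √[μ(2/r₁ − 1/a_t)] = 4537 m/s.
Δv₁ = v_p − v_c1 = 1084 m/s.
At r₂: circular v_c2 = √(μ/r₂) = 1375 m/s; transfer-apoapsis v_a = √[μ(2/r₂ − 1/a_t)] = 718.9 m/s.
Δv₂ = v_c2 − v_a = 655.6 m/s.
Total Δv = Δv₁ + Δv₂ = 1740 m/s = 1.740 km/s.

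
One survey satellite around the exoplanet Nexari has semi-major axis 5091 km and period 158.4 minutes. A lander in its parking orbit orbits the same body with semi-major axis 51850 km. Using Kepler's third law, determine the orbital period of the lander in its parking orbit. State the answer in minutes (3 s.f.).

Kepler's third law: T² ∝ a³, so T₂ = T₁ (a₂/a₁)^(3/2).
a₂/a₁ = 10.18, (a₂/a₁)^(3/2) = 32.50.
T₂ = 158.4 × 32.50 = 5148 minutes.

T₂ ≈ 5150 minutes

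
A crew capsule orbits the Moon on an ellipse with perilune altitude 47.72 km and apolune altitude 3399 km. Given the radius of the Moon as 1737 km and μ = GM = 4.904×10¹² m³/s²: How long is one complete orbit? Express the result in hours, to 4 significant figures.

r_p = 1737 + 47.72 = 1784.7 km = 1.7847×10⁶ m.
r_a = 1737 + 3399 = 5136.0 km = 5.1360×10⁶ m.
Semi-major axis a = (r_p + r_a)/2 = (1784.7 + 5136.0)/2 = 3460.4 km = 3.460×10⁶ m.
By Kepler's third law T = 2π√(a³/μ) = 2π × 2.907×10³ = 1.826×10⁴ s.
= 5.073 hours.

T ≈ 5.073 hours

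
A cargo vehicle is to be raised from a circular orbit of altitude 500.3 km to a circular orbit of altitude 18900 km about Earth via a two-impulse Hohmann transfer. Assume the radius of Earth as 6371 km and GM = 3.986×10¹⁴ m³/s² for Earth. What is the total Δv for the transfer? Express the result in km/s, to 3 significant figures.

Δv_total ≈ 3.31 km/s

r₁ = 6371 + 500.3 = 6871.3 km = 6.8713×10⁶ m.
r₂ = 6371 + 18900 = 25271 km = 2.5271×10⁷ m.
Transfer ellipse a_t = (r₁ + r₂)/2 = 1.607×10⁷ m.
At r₁: circular v_c1 = √(μ/r₁) = 7616 m/s; transfer-perigee v_p = √[μ(2/r₁ − 1/a_t)] = 9551 m/s.
Δv₁ = v_p − v_c1 = 1934 m/s.
At r₂: circular v_c2 = √(μ/r₂) = 3972 m/s; transfer-apogee v_a = √[μ(2/r₂ − 1/a_t)] = 2597 m/s.
Δv₂ = v_c2 − v_a = 1375 m/s.
Total Δv = Δv₁ + Δv₂ = 3309 m/s = 3.309 km/s.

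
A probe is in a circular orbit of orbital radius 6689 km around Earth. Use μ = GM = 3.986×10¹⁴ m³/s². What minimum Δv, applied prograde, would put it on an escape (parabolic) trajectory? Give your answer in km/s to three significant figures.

r = 6689 km = 6.689×10⁶ m.
Circular speed v_c = √(μ/r) = 7719 m/s.
Escape speed v_esc = √(2μ/r) = √2 × v_c = 10920 m/s.
Δv = v_esc − v_c = 3198 m/s = 3.198 km/s.

Δv ≈ 3.20 km/s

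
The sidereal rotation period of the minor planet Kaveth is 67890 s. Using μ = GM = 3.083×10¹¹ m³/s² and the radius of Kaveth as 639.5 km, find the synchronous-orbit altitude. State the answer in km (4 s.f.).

h_sync ≈ 2662 km

A synchronous orbit has period T, so by Kepler's third law a = (μT²/4π²)^(1/3).
μT²/4π² = 3.083×10¹¹ × (6.789×10⁴)² / 39.48 = 3.599×10¹⁹ m³.
a = 3.302×10⁶ m = 3301.7 km.
Altitude h = a − R = 3301.7 − 639.5 = 2662.2 km.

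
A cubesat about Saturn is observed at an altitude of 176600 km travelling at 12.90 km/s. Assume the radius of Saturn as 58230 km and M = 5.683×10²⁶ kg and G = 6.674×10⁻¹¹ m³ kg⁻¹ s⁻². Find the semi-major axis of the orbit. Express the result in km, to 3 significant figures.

μ = GM = 6.674×10⁻¹¹ × 5.683×10²⁶ = 3.793×10¹⁶ m³/s².
r = 58230 + 176600 = 2.3483×10⁵ km = 2.348×10⁸ m.
Specific orbital energy ε = v²/2 − μ/r = (12900)²/2 − 3.793×10¹⁶/2.348×10⁸ = -7.831×10⁷ J/kg.
Since ε = −μ/(2a), a = −μ/(2ε) = 2.422×10⁸ m = 2.4217×10⁵ km.

a ≈ 2.42×10⁵ km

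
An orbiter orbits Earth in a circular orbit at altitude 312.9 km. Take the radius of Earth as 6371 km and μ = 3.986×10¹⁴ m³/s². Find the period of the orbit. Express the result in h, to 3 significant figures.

r = 6371 + 312.9 = 6683.9 km = 6.6839×10⁶ m.
Kepler's third law: T = 2π√(r³/μ) = 2π√((6.684×10⁶)³ / 3.986×10¹⁴).
r³/μ = 7.491×10⁵ s², so T = 2π × 8.655×10² = 5.438×10³ s.
Converting: 5.438×10³ s ÷ 3600 = 1.511 h.

T ≈ 1.51 h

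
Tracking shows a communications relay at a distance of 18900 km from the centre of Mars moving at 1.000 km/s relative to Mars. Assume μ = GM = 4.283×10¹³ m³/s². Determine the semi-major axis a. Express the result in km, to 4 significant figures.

a ≈ 12130 km

r = 1.890×10⁷ m.
Specific orbital energy ε = v²/2 − μ/r = (1000)²/2 − 4.283×10¹³/1.890×10⁷ = -1.766×10⁶ J/kg.
Since ε = −μ/(2a), a = −μ/(2ε) = 1.213×10⁷ m = 12125 km.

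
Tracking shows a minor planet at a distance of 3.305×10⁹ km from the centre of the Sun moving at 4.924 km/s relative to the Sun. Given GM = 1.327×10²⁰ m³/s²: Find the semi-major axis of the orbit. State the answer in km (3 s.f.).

a ≈ 2.37×10⁹ km

r = 3.305×10¹² m.
Specific orbital energy ε = v²/2 − μ/r = (4924)²/2 − 1.327×10²⁰/3.305×10¹² = -2.803×10⁷ J/kg.
Since ε = −μ/(2a), a = −μ/(2ε) = 2.367×10¹² m = 2.3672×10⁹ km.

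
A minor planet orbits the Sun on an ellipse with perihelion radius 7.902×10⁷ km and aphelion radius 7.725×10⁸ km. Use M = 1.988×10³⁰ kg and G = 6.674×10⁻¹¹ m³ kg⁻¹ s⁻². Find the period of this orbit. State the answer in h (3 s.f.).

μ = GM = 6.674×10⁻¹¹ × 1.988×10³⁰ = 1.327×10²⁰ m³/s².
Semi-major axis a = (r_p + r_a)/2 = (7.9020×10⁷ + 7.7250×10⁸)/2 = 4.2576×10⁸ km = 4.258×10¹¹ m.
By Kepler's third law T = 2π√(a³/μ) = 2π × 2.412×10⁷ = 1.515×10⁸ s.
= 42090 h.

T ≈ 42100 h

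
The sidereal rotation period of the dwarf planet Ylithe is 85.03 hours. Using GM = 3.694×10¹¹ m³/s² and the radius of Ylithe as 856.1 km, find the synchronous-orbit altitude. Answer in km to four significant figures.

T = 85.03 hours = 3.061×10⁵ s.
A synchronous orbit has period T, so by Kepler's third law a = (μT²/4π²)^(1/3).
μT²/4π² = 3.694×10¹¹ × (3.061×10⁵)² / 39.48 = 8.768×10²⁰ m³.
a = 9.571×10⁶ m = 9571.1 km.
Altitude h = a − R = 9571.1 − 856.1 = 8715.0 km.

h_sync ≈ 8715 km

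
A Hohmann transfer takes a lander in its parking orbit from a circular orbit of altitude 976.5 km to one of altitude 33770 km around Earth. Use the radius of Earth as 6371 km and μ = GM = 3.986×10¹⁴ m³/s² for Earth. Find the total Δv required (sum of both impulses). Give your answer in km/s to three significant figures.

Δv_total ≈ 3.61 km/s

r₁ = 6371 + 976.5 = 7347.5 km = 7.3475×10⁶ m.
r₂ = 6371 + 33770 = 40141 km = 4.0141×10⁷ m.
Transfer ellipse a_t = (r₁ + r₂)/2 = 2.374×10⁷ m.
At r₁: circular v_c1 = √(μ/r₁) = 7365 m/s; transfer-perigee v_p = √[μ(2/r₁ − 1/a_t)] = 9577 m/s.
Δv₁ = v_p − v_c1 = 2211 m/s.
At r₂: circular v_c2 = √(μ/r₂) = 3151 m/s; transfer-apogee v_a = √[μ(2/r₂ − 1/a_t)] = 1753 m/s.
Δv₂ = v_c2 − v_a = 1398 m/s.
Total Δv = Δv₁ + Δv₂ = 3609 m/s = 3.609 km/s.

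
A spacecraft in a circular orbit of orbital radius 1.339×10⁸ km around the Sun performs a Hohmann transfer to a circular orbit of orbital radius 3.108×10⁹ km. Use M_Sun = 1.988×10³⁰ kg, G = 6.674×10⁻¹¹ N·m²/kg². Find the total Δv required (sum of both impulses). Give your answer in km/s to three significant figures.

Δv_total ≈ 16.8 km/s

μ = GM = 6.674×10⁻¹¹ × 1.988×10³⁰ = 1.327×10²⁰ m³/s².
r₁ = 1.339×10⁸ km = 1.339×10¹¹ m.
r₂ = 3.108×10⁹ km = 3.108×10¹² m.
Transfer ellipse a_t = (r₁ + r₂)/2 = 1.621×10¹² m.
At r₁: circular v_c1 = √(μ/r₁) = 31480 m/s; transfer-perihelion v_p = √[μ(2/r₁ − 1/a_t)] = 43590 m/s.
Δv₁ = v_p − v_c1 = 12110 m/s.
At r₂: circular v_c2 = √(μ/r₂) = 6534 m/s; transfer-aphelion v_a = √[μ(2/r₂ − 1/a_t)] = 1878 m/s.
Δv₂ = v_c2 − v_a = 4656 m/s.
Total Δv = Δv₁ + Δv₂ = 16770 m/s = 16.77 km/s.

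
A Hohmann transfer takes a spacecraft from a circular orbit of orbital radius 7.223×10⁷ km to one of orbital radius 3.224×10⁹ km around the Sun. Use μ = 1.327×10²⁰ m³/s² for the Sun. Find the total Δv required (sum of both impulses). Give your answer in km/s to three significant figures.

Δv_total ≈ 22.2 km/s

r₁ = 7.223×10⁷ km = 7.223×10¹⁰ m.
r₂ = 3.224×10⁹ km = 3.224×10¹² m.
Transfer ellipse a_t = (r₁ + r₂)/2 = 1.648×10¹² m.
At r₁: circular v_c1 = √(μ/r₁) = 42860 m/s; transfer-perihelion v_p = √[μ(2/r₁ − 1/a_t)] = 59950 m/s.
Δv₁ = v_p − v_c1 = 17090 m/s.
At r₂: circular v_c2 = √(μ/r₂) = 6416 m/s; transfer-aphelion v_a = √[μ(2/r₂ − 1/a_t)] = 1343 m/s.
Δv₂ = v_c2 − v_a = 5073 m/s.
Total Δv = Δv₁ + Δv₂ = 22160 m/s = 22.16 km/s.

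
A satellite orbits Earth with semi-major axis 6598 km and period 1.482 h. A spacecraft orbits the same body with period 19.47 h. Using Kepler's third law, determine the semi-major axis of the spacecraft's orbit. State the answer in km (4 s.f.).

a₂ ≈ 36740 km

Kepler's third law: a³ ∝ T², so a₂ = a₁ (T₂/T₁)^(2/3).
T₂/T₁ = 13.14, (T₂/T₁)^(2/3) = 5.568.
a₂ = 6598 × 5.568 = 36740 km.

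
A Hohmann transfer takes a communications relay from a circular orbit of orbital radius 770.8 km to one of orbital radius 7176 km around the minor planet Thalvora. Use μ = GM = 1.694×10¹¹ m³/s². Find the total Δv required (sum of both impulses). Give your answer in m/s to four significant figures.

r₁ = 770.8 km = 7.708×10⁵ m.
r₂ = 7176 km = 7.176×10⁶ m.
Transfer ellipse a_t = (r₁ + r₂)/2 = 3.973×10⁶ m.
At r₁: circular v_c1 = √(μ/r₁) = 468.8 m/s; transfer-periapsis v_p = √[μ(2/r₁ − 1/a_t)] = 630.0 m/s.
Δv₁ = v_p − v_c1 = 161.2 m/s.
At r₂: circular v_c2 = √(μ/r₂) = 153.6 m/s; transfer-apoapsis v_a = √[μ(2/r₂ − 1/a_t)] = 67.67 m/s.
Δv₂ = v_c2 − v_a = 85.97 m/s.
Total Δv = Δv₁ + Δv₂ = 247.2 m/s.

Δv_total ≈ 247.2 m/s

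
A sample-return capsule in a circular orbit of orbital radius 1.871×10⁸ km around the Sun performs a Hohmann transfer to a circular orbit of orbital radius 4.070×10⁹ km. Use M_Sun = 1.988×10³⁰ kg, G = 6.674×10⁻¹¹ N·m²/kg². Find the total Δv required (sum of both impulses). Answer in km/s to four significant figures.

μ = GM = 6.674×10⁻¹¹ × 1.988×10³⁰ = 1.327×10²⁰ m³/s².
r₁ = 1.871×10⁸ km = 1.871×10¹¹ m.
r₂ = 4.070×10⁹ km = 4.070×10¹² m.
Transfer ellipse a_t = (r₁ + r₂)/2 = 2.129×10¹² m.
At r₁: circular v_c1 = √(μ/r₁) = 26630 m/s; transfer-perihelion v_p = √[μ(2/r₁ − 1/a_t)] = 36820 m/s.
Δv₁ = v_p − v_c1 = 10190 m/s.
At r₂: circular v_c2 = √(μ/r₂) = 5710 m/s; transfer-aphelion v_a = √[μ(2/r₂ − 1/a_t)] = 1693 m/s.
Δv₂ = v_c2 − v_a = 4017 m/s.
Total Δv = Δv₁ + Δv₂ = 14210 m/s = 14.21 km/s.

Δv_total ≈ 14.21 km/s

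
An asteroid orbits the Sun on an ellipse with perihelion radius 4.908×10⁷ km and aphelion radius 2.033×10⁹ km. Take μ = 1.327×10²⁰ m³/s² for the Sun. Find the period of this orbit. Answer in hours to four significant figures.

T ≈ 160900 hours

Semi-major axis a = (r_p + r_a)/2 = (4.9080×10⁷ + 2.0330×10⁹)/2 = 1.0410×10⁹ km = 1.041×10¹² m.
By Kepler's third law T = 2π√(a³/μ) = 2π × 9.221×10⁷ = 5.794×10⁸ s.
= 1.609×10⁵ hours.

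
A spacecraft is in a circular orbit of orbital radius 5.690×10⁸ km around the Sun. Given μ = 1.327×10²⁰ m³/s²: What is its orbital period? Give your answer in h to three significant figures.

r = 5.690×10⁸ km = 5.690×10¹¹ m.
Kepler's third law: T = 2π√(r³/μ) = 2π√((5.690×10¹¹)³ / 1.327×10²⁰).
r³/μ = 1.388×10¹⁵ s², so T = 2π × 3.726×10⁷ = 2.341×10⁸ s.
Converting: 2.341×10⁸ s ÷ 3600 = 65030 h.

T ≈ 65000 h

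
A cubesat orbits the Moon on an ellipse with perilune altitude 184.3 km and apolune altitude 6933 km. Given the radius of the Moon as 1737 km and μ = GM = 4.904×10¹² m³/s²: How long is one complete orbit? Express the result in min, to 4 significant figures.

T ≈ 576.3 min

r_p = 1737 + 184.3 = 1921.3 km = 1.9213×10⁶ m.
r_a = 1737 + 6933 = 8670.0 km = 8.6700×10⁶ m.
Semi-major axis a = (r_p + r_a)/2 = (1921.3 + 8670.0)/2 = 5295.6 km = 5.296×10⁶ m.
By Kepler's third law T = 2π√(a³/μ) = 2π × 5.503×10³ = 3.458×10⁴ s.
= 576.3 min.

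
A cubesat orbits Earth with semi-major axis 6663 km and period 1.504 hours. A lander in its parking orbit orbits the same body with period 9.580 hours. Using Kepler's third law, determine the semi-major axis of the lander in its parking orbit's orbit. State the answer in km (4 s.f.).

Kepler's third law: a³ ∝ T², so a₂ = a₁ (T₂/T₁)^(2/3).
T₂/T₁ = 6.370, (T₂/T₁)^(2/3) = 3.436.
a₂ = 6663 × 3.436 = 22900 km.

a₂ ≈ 22900 km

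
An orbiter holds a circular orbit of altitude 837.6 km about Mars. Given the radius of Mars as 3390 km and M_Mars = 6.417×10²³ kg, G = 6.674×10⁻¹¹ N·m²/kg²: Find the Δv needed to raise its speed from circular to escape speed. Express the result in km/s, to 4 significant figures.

μ = GM = 6.674×10⁻¹¹ × 6.417×10²³ = 4.283×10¹³ m³/s².
r = 3390 + 837.6 = 4227.6 km = 4.2276×10⁶ m.
Circular speed v_c = √(μ/r) = 3183 m/s.
Escape speed v_esc = √(2μ/r) = √2 × v_c = 4501 m/s.
Δv = v_esc − v_c = 1318 m/s = 1.318 km/s.

Δv ≈ 1.318 km/s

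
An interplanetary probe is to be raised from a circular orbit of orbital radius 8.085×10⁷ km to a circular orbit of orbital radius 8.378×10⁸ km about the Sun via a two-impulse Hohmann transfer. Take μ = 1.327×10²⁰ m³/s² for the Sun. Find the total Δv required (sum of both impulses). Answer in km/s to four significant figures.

r₁ = 8.085×10⁷ km = 8.085×10¹⁰ m.
r₂ = 8.378×10⁸ km = 8.378×10¹¹ m.
Transfer ellipse a_t = (r₁ + r₂)/2 = 4.593×10¹¹ m.
At r₁: circular v_c1 = √(μ/r₁) = 40510 m/s; transfer-perihelion v_p = √[μ(2/r₁ − 1/a_t)] = 54710 m/s.
Δv₁ = v_p − v_c1 = 14200 m/s.
At r₂: circular v_c2 = √(μ/r₂) = 12590 m/s; transfer-aphelion v_a = √[μ(2/r₂ − 1/a_t)] = 5280 m/s.
Δv₂ = v_c2 − v_a = 7305 m/s.
Total Δv = Δv₁ + Δv₂ = 21510 m/s = 21.51 km/s.

Δv_total ≈ 21.51 km/s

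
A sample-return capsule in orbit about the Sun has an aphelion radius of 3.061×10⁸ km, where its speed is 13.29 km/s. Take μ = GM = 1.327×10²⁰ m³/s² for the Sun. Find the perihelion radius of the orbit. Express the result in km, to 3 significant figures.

perihelion radius ≈ 7.83×10⁷ km

r_a = 3.061×10¹¹ m.
Specific energy ε = v²/2 − μ/r = -3.452×10⁸ J/kg, so a = −μ/(2ε) = 1.922×10¹¹ m.
The apsides satisfy r_p + r_a = 2a, so the perihelion radius is 2a − r_a = 7.831×10¹⁰ m = 7.8308×10⁷ km.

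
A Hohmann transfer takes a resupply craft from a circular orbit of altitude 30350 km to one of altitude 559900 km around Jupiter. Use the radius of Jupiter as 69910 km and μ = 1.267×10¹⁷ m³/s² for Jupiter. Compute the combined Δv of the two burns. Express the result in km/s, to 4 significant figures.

Δv_total ≈ 17.90 km/s

r₁ = 69910 + 30350 = 100260 km = 1.0026×10⁸ m.
r₂ = 69910 + 559900 = 629810 km = 6.2981×10⁸ m.
Transfer ellipse a_t = (r₁ + r₂)/2 = 3.650×10⁸ m.
At r₁: circular v_c1 = √(μ/r₁) = 35550 m/s; transfer-perijove v_p = √[μ(2/r₁ − 1/a_t)] = 46690 m/s.
Δv₁ = v_p − v_c1 = 11150 m/s.
At r₂: circular v_c2 = √(μ/r₂) = 14180 m/s; transfer-apojove v_a = √[μ(2/r₂ − 1/a_t)] = 7433 m/s.
Δv₂ = v_c2 − v_a = 6750 m/s.
Total Δv = Δv₁ + Δv₂ = 17900 m/s = 17.90 km/s.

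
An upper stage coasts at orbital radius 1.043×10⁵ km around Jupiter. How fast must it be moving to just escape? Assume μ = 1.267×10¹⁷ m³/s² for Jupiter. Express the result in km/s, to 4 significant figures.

v_esc ≈ 49.29 km/s

r = 1.043×10⁵ km = 1.043×10⁸ m.
Escape speed v_esc = √(2μ/r) = √(2 × 1.267×10¹⁷ / 1.043×10⁸) = √(2.430×10⁹) = 49290 m/s.
= 49.29 km/s.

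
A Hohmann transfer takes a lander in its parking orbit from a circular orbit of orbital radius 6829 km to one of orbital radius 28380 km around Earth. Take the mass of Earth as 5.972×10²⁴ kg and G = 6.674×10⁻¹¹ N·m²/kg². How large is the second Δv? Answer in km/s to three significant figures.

μ = GM = 6.674×10⁻¹¹ × 5.972×10²⁴ = 3.986×10¹⁴ m³/s².
r₁ = 6829 km = 6.829×10⁶ m.
r₂ = 28380 km = 2.838×10⁷ m.
Transfer ellipse a_t = (r₁ + r₂)/2 = 1.760×10⁷ m.
At r₁: circular v_c1 = √(μ/r₁) = 7640 m/s; transfer-perigee v_p = √[μ(2/r₁ − 1/a_t)] = 9700 m/s.
At r₂: circular v_c2 = √(μ/r₂) = 3748 m/s; transfer-apogee v_a = √[μ(2/r₂ − 1/a_t)] = 2334 m/s.
Δv₂ = v_c2 − v_a = 1413 m/s.
= 1.413 km/s.

Δv ≈ 1.41 km/s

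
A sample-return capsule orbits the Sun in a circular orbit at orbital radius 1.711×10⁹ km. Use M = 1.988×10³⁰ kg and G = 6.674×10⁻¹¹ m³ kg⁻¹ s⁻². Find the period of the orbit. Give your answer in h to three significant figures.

μ = GM = 6.674×10⁻¹¹ × 1.988×10³⁰ = 1.327×10²⁰ m³/s².
r = 1.711×10⁹ km = 1.711×10¹² m.
Kepler's third law: T = 2π√(r³/μ) = 2π√((1.711×10¹²)³ / 1.327×10²⁰).
r³/μ = 3.775×10¹⁶ s², so T = 2π × 1.943×10⁸ = 1.221×10⁹ s.
Converting: 1.221×10⁹ s ÷ 3600 = 3.391×10⁵ h.

T ≈ 339000 h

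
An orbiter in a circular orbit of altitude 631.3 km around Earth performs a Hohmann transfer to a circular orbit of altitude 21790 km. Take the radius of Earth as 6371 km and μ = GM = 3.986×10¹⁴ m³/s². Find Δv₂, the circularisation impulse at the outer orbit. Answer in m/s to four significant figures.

r₁ = 6371 + 631.3 = 7002.3 km = 7.0023×10⁶ m.
r₂ = 6371 + 21790 = 28161 km = 2.8161×10⁷ m.
Transfer ellipse a_t = (r₁ + r₂)/2 = 1.758×10⁷ m.
At r₁: circular v_c1 = √(μ/r₁) = 7545 m/s; transfer-perigee v_p = √[μ(2/r₁ − 1/a_t)] = 9549 m/s.
At r₂: circular v_c2 = √(μ/r₂) = 3762 m/s; transfer-apogee v_a = √[μ(2/r₂ − 1/a_t)] = 2374 m/s.
Δv₂ = v_c2 − v_a = 1388 m/s.

Δv ≈ 1388 m/s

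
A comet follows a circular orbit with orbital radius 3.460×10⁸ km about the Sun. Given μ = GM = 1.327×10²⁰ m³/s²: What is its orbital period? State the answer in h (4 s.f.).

T ≈ 30840 h

r = 3.460×10⁸ km = 3.460×10¹¹ m.
Kepler's third law: T = 2π√(r³/μ) = 2π√((3.460×10¹¹)³ / 1.327×10²⁰).
r³/μ = 3.121×10¹⁴ s², so T = 2π × 1.767×10⁷ = 1.110×10⁸ s.
Converting: 1.110×10⁸ s ÷ 3600 = 30840 h.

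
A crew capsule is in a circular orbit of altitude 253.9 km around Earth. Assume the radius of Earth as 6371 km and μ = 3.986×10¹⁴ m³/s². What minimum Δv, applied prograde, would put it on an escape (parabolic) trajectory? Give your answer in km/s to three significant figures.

Δv ≈ 3.21 km/s

r = 6371 + 253.9 = 6624.9 km = 6.6249×10⁶ m.
Circular speed v_c = √(μ/r) = 7757 m/s.
Escape speed v_esc = √(2μ/r) = √2 × v_c = 10970 m/s.
Δv = v_esc − v_c = 3213 m/s = 3.213 km/s.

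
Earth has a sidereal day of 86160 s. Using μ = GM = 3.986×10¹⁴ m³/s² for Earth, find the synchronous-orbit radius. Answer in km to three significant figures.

r_sync ≈ 42200 km

A synchronous orbit has period T, so by Kepler's third law a = (μT²/4π²)^(1/3).
μT²/4π² = 3.986×10¹⁴ × (8.616×10⁴)² / 39.48 = 7.495×10²² m³.
a = 4.216×10⁷ m = 42163 km.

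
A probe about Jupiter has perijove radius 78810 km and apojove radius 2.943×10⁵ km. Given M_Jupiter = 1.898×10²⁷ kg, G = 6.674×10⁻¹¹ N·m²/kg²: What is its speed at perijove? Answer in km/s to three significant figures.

v ≈ 50.4 km/s

μ = GM = 6.674×10⁻¹¹ × 1.898×10²⁷ = 1.267×10¹⁷ m³/s².
Semi-major axis a = (r_p + r_a)/2 = 1.8656×10⁵ km = 1.866×10⁸ m.
Vis-viva: v² = μ(2/r − 1/a) = 1.267×10¹⁷ × (2.538×10⁻⁸ − 5.360×10⁻⁹) = 2.536×10⁹ m²/s².
v = 50350 m/s = 50.35 km/s.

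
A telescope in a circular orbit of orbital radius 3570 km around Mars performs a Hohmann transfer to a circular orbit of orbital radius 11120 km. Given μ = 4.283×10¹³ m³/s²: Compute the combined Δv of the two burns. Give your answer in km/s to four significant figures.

r₁ = 3570 km = 3.570×10⁶ m.
r₂ = 11120 km = 1.112×10⁷ m.
Transfer ellipse a_t = (r₁ + r₂)/2 = 7.345×10⁶ m.
At r₁: circular v_c1 = √(μ/r₁) = 3464 m/s; transfer-periapsis v_p = √[μ(2/r₁ − 1/a_t)] = 4262 m/s.
Δv₁ = v_p − v_c1 = 798.1 m/s.
At r₂: circular v_c2 = √(μ/r₂) = 1963 m/s; transfer-apoapsis v_a = √[μ(2/r₂ − 1/a_t)] = 1368 m/s.
Δv₂ = v_c2 − v_a = 594.3 m/s.
Total Δv = Δv₁ + Δv₂ = 1392 m/s = 1.392 km/s.

Δv_total ≈ 1.392 km/s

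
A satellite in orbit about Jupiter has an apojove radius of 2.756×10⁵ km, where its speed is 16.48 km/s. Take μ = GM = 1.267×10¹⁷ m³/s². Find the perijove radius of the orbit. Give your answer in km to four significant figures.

r_a = 2.756×10⁸ m.
Specific energy ε = v²/2 − μ/r = -3.239×10⁸ J/kg, so a = −μ/(2ε) = 1.956×10⁸ m.
The apsides satisfy r_p + r_a = 2a, so the perijove radius is 2a − r_a = 1.155×10⁸ m = 1.1554×10⁵ km.

perijove radius ≈ 1.155×10⁵ km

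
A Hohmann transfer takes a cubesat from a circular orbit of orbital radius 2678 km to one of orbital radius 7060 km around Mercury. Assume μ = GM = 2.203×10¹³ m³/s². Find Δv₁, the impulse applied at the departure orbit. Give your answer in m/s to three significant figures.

r₁ = 2678 km = 2.678×10⁶ m.
r₂ = 7060 km = 7.060×10⁶ m.
Transfer ellipse a_t = (r₁ + r₂)/2 = 4.869×10⁶ m.
At r₁: circular v_c1 = √(μ/r₁) = 2868 m/s; transfer-periherm v_p = √[μ(2/r₁ − 1/a_t)] = 3454 m/s.
Δv₁ = v_p − v_c1 = 585.5 m/s.

Δv ≈ 586 m/s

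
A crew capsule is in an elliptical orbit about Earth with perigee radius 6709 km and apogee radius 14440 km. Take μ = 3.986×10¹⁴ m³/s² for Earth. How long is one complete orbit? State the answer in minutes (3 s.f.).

T ≈ 180 minutes

Semi-major axis a = (r_p + r_a)/2 = (6709.0 + 14440)/2 = 10574 km = 1.057×10⁷ m.
By Kepler's third law T = 2π√(a³/μ) = 2π × 1.722×10³ = 1.082×10⁴ s.
= 180.4 minutes.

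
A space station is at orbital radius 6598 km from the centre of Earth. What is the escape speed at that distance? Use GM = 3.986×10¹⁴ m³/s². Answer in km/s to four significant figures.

v_esc ≈ 10.99 km/s

r = 6598 km = 6.598×10⁶ m.
Escape speed v_esc = √(2μ/r) = √(2 × 3.986×10¹⁴ / 6.598×10⁶) = √(1.208×10⁸) = 10990 m/s.
= 10.99 km/s.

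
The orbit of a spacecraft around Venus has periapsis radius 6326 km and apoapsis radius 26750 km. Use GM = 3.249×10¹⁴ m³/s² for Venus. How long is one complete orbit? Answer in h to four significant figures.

Semi-major axis a = (r_p + r_a)/2 = (6326.0 + 26750)/2 = 16538 km = 1.654×10⁷ m.
By Kepler's third law T = 2π√(a³/μ) = 2π × 3.731×10³ = 2.344×10⁴ s.
= 6.512 h.

T ≈ 6.512 h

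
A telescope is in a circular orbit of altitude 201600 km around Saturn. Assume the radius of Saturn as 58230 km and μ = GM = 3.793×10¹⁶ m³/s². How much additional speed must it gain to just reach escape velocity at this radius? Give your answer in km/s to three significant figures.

Δv ≈ 5.00 km/s

r = 58230 + 201600 = 259830 km = 2.5983×10⁸ m.
Circular speed v_c = √(μ/r) = 12080 m/s.
Escape speed v_esc = √(2μ/r) = √2 × v_c = 17090 m/s.
Δv = v_esc − v_c = 5005 m/s = 5.005 km/s.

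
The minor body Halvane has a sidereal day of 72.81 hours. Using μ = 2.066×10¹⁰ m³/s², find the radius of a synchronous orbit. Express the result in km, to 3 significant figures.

T = 72.81 hours = 2.621×10⁵ s.
A synchronous orbit has period T, so by Kepler's third law a = (μT²/4π²)^(1/3).
μT²/4π² = 2.066×10¹⁰ × (2.621×10⁵)² / 39.48 = 3.595×10¹⁹ m³.
a = 3.301×10⁶ m = 3300.5 km.

r_sync ≈ 3300 km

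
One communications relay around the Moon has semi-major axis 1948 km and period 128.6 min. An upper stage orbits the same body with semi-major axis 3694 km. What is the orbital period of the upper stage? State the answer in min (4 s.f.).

Kepler's third law: T² ∝ a³, so T₂ = T₁ (a₂/a₁)^(3/2).
a₂/a₁ = 1.896, (a₂/a₁)^(3/2) = 2.611.
T₂ = 128.6 × 2.611 = 335.8 min.

T₂ ≈ 335.8 min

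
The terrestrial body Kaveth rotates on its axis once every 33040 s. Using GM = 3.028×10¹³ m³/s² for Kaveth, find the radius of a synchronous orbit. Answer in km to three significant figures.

A synchronous orbit has period T, so by Kepler's third law a = (μT²/4π²)^(1/3).
μT²/4π² = 3.028×10¹³ × (3.304×10⁴)² / 39.48 = 8.373×10²⁰ m³.
a = 9.425×10⁶ m = 9425.2 km.

r_sync ≈ 9430 km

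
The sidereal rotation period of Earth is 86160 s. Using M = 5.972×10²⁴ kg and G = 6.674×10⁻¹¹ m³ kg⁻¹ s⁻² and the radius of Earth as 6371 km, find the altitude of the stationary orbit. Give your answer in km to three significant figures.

μ = GM = 6.674×10⁻¹¹ × 5.972×10²⁴ = 3.986×10¹⁴ m³/s².
A synchronous orbit has period T, so by Kepler's third law a = (μT²/4π²)^(1/3).
μT²/4π² = 3.986×10¹⁴ × (8.616×10⁴)² / 39.48 = 7.495×10²² m³.
a = 4.216×10⁷ m = 42162 km.
Altitude h = a − R = 42162 − 6371 = 35791 km.

h_sync ≈ 35800 km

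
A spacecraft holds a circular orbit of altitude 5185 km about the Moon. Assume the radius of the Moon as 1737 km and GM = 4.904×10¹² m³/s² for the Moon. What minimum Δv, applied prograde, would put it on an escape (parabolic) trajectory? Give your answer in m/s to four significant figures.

r = 1737 + 5185 = 6922.0 km = 6.9220×10⁶ m.
Circular speed v_c = √(μ/r) = 841.7 m/s.
Escape speed v_esc = √(2μ/r) = √2 × v_c = 1190 m/s.
Δv = v_esc − v_c = 348.6 m/s.

Δv ≈ 348.6 m/s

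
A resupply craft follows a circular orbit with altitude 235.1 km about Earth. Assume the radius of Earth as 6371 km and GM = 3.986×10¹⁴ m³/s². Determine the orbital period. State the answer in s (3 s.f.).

r = 6371 + 235.1 = 6606.1 km = 6.6061×10⁶ m.
Kepler's third law: T = 2π√(r³/μ) = 2π√((6.606×10⁶)³ / 3.986×10¹⁴).
r³/μ = 7.233×10⁵ s², so T = 2π × 8.505×10² = 5.344×10³ s.

T ≈ 5340 s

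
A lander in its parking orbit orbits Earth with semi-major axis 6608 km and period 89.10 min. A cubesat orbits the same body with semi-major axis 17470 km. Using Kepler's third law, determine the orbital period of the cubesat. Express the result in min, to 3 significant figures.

Kepler's third law: T² ∝ a³, so T₂ = T₁ (a₂/a₁)^(3/2).
a₂/a₁ = 2.644, (a₂/a₁)^(3/2) = 4.299.
T₂ = 89.10 × 4.299 = 383.0 min.

T₂ ≈ 383 min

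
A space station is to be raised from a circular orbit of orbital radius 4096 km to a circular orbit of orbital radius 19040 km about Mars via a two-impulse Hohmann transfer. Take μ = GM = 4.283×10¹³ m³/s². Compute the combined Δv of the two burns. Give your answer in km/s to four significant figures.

r₁ = 4096 km = 4.096×10⁶ m.
r₂ = 19040 km = 1.904×10⁷ m.
Transfer ellipse a_t = (r₁ + r₂)/2 = 1.157×10⁷ m.
At r₁: circular v_c1 = √(μ/r₁) = 3234 m/s; transfer-periapsis v_p = √[μ(2/r₁ − 1/a_t)] = 4149 m/s.
Δv₁ = v_p − v_c1 = 914.9 m/s.
At r₂: circular v_c2 = √(μ/r₂) = 1500 m/s; transfer-apoapsis v_a = √[μ(2/r₂ − 1/a_t)] = 892.5 m/s.
Δv₂ = v_c2 − v_a = 607.4 m/s.
Total Δv = Δv₁ + Δv₂ = 1522 m/s = 1.522 km/s.

Δv_total ≈ 1.522 km/s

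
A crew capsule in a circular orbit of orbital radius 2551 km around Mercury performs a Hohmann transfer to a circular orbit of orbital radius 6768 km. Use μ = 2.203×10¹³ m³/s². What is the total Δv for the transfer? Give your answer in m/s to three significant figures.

r₁ = 2551 km = 2.551×10⁶ m.
r₂ = 6768 km = 6.768×10⁶ m.
Transfer ellipse a_t = (r₁ + r₂)/2 = 4.660×10⁶ m.
At r₁: circular v_c1 = √(μ/r₁) = 2939 m/s; transfer-periherm v_p = √[μ(2/r₁ − 1/a_t)] = 3542 m/s.
Δv₁ = v_p − v_c1 = 603.0 m/s.
At r₂: circular v_c2 = √(μ/r₂) = 1804 m/s; transfer-apoherm v_a = √[μ(2/r₂ − 1/a_t)] = 1335 m/s.
Δv₂ = v_c2 − v_a = 469.2 m/s.
Total Δv = Δv₁ + Δv₂ = 1072 m/s.

Δv_total ≈ 1070 m/s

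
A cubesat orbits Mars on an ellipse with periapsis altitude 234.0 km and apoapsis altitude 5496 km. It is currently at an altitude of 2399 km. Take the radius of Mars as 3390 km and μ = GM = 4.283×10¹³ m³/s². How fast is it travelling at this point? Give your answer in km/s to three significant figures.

r_p = 3390 + 234.0 = 3624.0 km = 3.6240×10⁶ m.
r_a = 3390 + 5496 = 8886.0 km = 8.8860×10⁶ m.
r = 3390 + 2399 = 5789.0 km = 5.789×10⁶ m.
Semi-major axis a = (r_p + r_a)/2 = 6255.0 km = 6.255×10⁶ m.
Vis-viva: v² = μ(2/r − 1/a) = 4.283×10¹³ × (3.455×10⁻⁷ − 1.599×10⁻⁷) = 7.950×10⁶ m²/s².
v = 2820 m/s = 2.820 km/s.

v ≈ 2.82 km/s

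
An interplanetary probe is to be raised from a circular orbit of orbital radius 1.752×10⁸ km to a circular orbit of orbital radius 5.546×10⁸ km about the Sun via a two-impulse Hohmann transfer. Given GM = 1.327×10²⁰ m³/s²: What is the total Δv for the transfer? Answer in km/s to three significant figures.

Δv_total ≈ 11.2 km/s

r₁ = 1.752×10⁸ km = 1.752×10¹¹ m.
r₂ = 5.546×10⁸ km = 5.546×10¹¹ m.
Transfer ellipse a_t = (r₁ + r₂)/2 = 3.649×10¹¹ m.
At r₁: circular v_c1 = √(μ/r₁) = 27520 m/s; transfer-perihelion v_p = √[μ(2/r₁ − 1/a_t)] = 33930 m/s.
Δv₁ = v_p − v_c1 = 6408 m/s.
At r₂: circular v_c2 = √(μ/r₂) = 15470 m/s; transfer-aphelion v_a = √[μ(2/r₂ − 1/a_t)] = 10720 m/s.
Δv₂ = v_c2 − v_a = 4750 m/s.
Total Δv = Δv₁ + Δv₂ = 11160 m/s = 11.16 km/s.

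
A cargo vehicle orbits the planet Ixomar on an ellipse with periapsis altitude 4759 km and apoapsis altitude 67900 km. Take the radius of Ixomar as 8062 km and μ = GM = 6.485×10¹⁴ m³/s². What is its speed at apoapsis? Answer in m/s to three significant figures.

r_p = 8062 + 4759 = 12821 km = 1.2821×10⁷ m.
r_a = 8062 + 67900 = 75962 km = 7.5962×10⁷ m.
Semi-major axis a = (r_p + r_a)/2 = 44392 km = 4.439×10⁷ m.
Vis-viva: v² = μ(2/r − 1/a) = 6.485×10¹⁴ × (2.633×10⁻⁸ − 2.253×10⁻⁸) = 2.466×10⁶ m²/s².
v = 1570 m/s.

v ≈ 1570 m/s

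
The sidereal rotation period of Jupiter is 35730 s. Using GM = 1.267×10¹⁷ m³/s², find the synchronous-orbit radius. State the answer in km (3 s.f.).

A synchronous orbit has period T, so by Kepler's third law a = (μT²/4π²)^(1/3).
μT²/4π² = 1.267×10¹⁷ × (3.573×10⁴)² / 39.48 = 4.097×10²⁴ m³.
a = 1.600×10⁸ m = 1.6002×10⁵ km.

r_sync ≈ 1.60×10⁵ km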